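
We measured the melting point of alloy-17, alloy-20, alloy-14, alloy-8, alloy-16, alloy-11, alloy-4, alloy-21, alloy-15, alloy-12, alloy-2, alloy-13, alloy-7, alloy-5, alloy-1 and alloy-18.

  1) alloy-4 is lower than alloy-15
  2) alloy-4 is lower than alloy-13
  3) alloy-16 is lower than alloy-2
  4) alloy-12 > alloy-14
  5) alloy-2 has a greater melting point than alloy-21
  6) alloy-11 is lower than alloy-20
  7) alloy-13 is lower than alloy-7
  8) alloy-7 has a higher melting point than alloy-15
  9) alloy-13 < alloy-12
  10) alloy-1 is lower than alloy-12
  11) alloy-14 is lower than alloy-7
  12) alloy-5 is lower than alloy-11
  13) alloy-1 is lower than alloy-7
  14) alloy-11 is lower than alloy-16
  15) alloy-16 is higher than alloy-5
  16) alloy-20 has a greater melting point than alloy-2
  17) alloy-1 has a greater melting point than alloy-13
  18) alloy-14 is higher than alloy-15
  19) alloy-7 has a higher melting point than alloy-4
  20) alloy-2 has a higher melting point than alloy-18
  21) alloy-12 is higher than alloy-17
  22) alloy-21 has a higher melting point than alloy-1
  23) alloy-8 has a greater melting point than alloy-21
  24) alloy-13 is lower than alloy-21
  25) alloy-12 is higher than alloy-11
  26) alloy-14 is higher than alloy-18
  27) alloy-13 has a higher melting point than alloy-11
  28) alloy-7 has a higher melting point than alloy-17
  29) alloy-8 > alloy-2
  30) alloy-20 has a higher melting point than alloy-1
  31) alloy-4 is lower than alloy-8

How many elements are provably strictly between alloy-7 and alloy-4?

Chaining upward from alloy-4 reaches: alloy-15, alloy-13, alloy-14, alloy-1, alloy-21, alloy-12, alloy-2, alloy-20, alloy-8.
Chaining downward from alloy-7 reaches: alloy-17, alloy-18, alloy-15, alloy-5, alloy-11, alloy-13, alloy-14, alloy-1.
Strictly between alloy-4 and alloy-7 are those in both lists: alloy-15, alloy-13, alloy-14, alloy-1 — 4 elements.

4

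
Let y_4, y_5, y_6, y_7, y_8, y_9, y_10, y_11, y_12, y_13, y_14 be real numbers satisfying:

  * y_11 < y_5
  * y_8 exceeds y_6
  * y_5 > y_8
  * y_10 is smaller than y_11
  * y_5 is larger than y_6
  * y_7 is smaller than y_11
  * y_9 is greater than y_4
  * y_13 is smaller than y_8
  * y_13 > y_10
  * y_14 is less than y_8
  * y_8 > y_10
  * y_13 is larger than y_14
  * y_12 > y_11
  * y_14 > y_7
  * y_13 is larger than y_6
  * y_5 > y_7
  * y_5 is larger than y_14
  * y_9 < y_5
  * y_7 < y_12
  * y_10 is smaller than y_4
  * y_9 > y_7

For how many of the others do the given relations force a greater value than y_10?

The elements the relations force above y_10 are y_4, y_13, y_8, y_9, y_11, y_5, y_12 — no chain reaches any other.
That is 7.

7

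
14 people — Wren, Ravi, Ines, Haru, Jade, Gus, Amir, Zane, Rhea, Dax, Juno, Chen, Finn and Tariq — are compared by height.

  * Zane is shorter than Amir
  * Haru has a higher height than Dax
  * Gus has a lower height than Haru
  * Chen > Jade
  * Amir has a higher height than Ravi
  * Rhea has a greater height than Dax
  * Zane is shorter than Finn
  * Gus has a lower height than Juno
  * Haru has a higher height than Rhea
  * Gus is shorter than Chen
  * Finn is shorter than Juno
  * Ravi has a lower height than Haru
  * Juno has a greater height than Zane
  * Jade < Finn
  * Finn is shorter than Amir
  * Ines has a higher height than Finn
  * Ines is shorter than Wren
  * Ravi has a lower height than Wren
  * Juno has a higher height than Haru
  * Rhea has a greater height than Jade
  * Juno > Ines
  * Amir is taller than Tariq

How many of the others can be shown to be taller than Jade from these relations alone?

The elements the relations force above Jade are Rhea, Finn, Haru, Ines, Chen, Juno, Amir, Wren — no chain reaches any other.
That is 8.

8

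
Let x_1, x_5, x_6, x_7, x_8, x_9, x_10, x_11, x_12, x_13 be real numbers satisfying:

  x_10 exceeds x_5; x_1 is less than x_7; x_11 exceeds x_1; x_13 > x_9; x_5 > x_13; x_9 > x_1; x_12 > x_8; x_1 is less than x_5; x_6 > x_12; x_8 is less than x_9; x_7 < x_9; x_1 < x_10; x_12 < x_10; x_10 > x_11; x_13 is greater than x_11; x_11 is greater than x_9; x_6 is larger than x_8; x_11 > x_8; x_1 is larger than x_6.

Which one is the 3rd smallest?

x_6

Chaining the given pairs: x_8 < x_12 < x_6 < x_1 < x_7 < x_9 < x_11 < x_13 < x_5 < x_10.
The 3rd smallest is x_6.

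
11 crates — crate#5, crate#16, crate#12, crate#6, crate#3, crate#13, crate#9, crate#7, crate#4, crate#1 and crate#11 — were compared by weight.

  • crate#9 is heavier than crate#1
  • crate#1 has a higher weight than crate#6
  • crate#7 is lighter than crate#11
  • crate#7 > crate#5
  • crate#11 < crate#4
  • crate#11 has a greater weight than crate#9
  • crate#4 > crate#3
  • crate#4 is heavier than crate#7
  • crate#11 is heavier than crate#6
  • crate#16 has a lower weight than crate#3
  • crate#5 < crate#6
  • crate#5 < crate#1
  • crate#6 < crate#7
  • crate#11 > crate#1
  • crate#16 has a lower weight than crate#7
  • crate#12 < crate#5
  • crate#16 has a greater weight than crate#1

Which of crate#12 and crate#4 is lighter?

crate#12

crate#12 < crate#5 and crate#5 < crate#1 give crate#12 < crate#1.
With crate#1 < crate#16: crate#12 < crate#5 < crate#1 < crate#16.
With crate#16 < crate#7: crate#12 < crate#5 < crate#1 < crate#16 < crate#7.
Then crate#7 < crate#11 extends the chain to crate#11.
Then crate#11 < crate#4 extends the chain to crate#4.
So crate#12 < crate#4; crate#12 is the lighter of the two.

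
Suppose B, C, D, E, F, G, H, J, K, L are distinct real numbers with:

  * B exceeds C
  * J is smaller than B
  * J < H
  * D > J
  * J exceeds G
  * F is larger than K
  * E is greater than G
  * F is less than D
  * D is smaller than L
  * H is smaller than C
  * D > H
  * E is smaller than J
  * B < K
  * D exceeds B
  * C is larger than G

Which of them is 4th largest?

The consecutive relations fix a unique order: G < E < J < H < C < B < K < F < D < L.
The 4th largest is K.

K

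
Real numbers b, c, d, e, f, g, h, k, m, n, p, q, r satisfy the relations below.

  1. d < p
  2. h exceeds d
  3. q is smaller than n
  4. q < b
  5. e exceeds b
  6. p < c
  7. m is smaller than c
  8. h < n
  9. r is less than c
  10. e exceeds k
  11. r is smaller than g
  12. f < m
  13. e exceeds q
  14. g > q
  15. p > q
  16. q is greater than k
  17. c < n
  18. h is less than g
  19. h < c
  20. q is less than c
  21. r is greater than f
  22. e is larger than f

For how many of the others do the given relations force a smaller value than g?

Directly below g: r, q, h.
One step further: f, k, d (6 so far).
Nothing else is reachable below g; 6 in all.

6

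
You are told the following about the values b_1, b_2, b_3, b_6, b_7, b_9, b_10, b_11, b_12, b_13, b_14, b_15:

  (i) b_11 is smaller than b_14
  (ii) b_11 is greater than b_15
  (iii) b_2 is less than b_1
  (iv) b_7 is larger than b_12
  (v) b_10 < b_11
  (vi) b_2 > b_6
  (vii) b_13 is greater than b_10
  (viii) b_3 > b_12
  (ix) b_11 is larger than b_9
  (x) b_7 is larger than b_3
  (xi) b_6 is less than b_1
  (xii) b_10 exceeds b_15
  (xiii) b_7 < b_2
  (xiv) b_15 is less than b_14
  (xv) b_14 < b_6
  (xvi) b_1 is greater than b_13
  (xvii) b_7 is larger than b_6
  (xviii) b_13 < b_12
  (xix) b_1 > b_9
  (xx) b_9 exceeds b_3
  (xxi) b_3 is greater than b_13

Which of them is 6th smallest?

b_9

Piecing the relations together gives one ordering: b_15 < b_10 < b_13 < b_12 < b_3 < b_9 < b_11 < b_14 < b_6 < b_7 < b_2 < b_1.
The 6th smallest is b_9.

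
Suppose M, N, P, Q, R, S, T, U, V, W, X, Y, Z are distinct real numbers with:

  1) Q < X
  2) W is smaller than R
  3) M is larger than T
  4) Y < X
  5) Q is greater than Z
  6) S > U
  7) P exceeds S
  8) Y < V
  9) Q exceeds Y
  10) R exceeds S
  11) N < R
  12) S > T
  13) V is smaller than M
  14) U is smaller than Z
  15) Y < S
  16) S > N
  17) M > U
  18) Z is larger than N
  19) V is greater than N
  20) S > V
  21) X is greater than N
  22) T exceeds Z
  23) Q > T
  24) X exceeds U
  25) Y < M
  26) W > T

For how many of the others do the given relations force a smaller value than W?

4

From W the given relations immediately reach T.
From those, Z — 2 in total.
From those, N, U — 4 in total.
No other element is forced below W by the given relations, so the count is 4.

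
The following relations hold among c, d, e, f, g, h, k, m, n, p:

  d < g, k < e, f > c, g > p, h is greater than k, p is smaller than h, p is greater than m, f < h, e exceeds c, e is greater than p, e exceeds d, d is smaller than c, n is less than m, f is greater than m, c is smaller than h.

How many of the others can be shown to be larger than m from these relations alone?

From m the given relations immediately reach f, p.
From those, h, g, e — 5 in total.
Nothing else is reachable above m; 5 in all.

5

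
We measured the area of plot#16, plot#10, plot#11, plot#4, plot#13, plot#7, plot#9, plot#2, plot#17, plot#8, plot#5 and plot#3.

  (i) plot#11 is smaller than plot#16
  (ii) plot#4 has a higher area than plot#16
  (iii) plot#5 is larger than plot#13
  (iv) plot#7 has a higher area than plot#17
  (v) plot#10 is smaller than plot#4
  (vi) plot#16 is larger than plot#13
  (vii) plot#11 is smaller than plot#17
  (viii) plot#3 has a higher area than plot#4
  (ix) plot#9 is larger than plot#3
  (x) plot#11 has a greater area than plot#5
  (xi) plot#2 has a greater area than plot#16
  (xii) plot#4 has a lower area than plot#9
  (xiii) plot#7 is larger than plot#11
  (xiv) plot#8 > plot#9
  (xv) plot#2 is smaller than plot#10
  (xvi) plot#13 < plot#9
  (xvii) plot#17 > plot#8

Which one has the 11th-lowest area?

Piecing the relations together gives one ordering: plot#13 < plot#5 < plot#11 < plot#16 < plot#2 < plot#10 < plot#4 < plot#3 < plot#9 < plot#8 < plot#17 < plot#7.
Counting 11 from the smallest end gives plot#17.

plot#17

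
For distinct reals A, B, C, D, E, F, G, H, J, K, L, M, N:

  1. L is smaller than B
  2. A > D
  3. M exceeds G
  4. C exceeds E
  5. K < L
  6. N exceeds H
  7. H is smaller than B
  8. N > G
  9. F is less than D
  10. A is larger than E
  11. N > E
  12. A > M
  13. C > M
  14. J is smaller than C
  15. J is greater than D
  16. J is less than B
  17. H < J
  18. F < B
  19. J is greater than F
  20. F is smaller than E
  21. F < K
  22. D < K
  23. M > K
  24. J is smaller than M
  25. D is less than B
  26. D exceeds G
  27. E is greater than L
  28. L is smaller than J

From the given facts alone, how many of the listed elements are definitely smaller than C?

9

From C the given relations immediately reach E, J, M.
From those, H, G, F, D, K, L — 9 in total.
No other element is forced below C by the given relations, so the count is 9.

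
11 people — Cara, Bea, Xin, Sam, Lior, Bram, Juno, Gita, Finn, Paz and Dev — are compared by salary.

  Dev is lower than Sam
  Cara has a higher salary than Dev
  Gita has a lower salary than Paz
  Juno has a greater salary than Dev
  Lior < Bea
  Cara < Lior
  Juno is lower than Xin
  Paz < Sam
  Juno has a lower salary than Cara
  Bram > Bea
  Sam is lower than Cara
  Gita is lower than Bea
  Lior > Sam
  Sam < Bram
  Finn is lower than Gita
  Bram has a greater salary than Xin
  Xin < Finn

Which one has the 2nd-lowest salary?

Chaining the given pairs: Dev < Juno < Xin < Finn < Gita < Paz < Sam < Cara < Lior < Bea < Bram.
Counting 2 from the smallest end gives Juno.

Juno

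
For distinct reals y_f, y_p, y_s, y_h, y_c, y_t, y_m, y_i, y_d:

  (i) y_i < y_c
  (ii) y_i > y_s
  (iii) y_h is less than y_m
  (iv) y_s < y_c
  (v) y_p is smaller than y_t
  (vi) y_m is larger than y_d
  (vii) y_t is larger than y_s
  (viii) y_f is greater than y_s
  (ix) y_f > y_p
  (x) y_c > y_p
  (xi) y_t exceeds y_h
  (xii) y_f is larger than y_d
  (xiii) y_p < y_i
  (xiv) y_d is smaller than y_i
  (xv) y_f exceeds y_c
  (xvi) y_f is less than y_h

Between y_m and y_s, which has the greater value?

y_m

Following the relations from y_s: y_s < y_i < y_c < y_f < y_h < y_m.
So y_s < y_m; y_m is the larger of the two.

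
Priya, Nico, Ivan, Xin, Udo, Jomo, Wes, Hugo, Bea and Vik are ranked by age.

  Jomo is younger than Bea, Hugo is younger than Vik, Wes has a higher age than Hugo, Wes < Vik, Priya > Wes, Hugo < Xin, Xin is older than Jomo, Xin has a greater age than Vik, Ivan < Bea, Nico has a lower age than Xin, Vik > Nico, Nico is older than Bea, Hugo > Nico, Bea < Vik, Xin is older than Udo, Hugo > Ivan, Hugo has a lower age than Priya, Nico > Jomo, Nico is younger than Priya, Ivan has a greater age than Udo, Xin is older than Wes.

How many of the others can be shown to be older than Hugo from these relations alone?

From Hugo the given relations immediately reach Wes, Vik, Priya, Xin.
No other element is forced above Hugo by the given relations, so the count is 4.

4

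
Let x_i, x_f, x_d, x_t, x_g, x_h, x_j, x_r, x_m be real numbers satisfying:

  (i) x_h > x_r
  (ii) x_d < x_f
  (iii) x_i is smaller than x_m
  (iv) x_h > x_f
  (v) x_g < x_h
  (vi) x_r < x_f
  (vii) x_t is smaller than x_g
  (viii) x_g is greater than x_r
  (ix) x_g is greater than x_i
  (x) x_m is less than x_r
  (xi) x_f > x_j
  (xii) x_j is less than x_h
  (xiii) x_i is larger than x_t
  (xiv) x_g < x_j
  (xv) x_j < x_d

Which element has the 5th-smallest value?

The consecutive relations fix a unique order: x_t < x_i < x_m < x_r < x_g < x_j < x_d < x_f < x_h.
Counting 5 from the smallest end gives x_g.

x_g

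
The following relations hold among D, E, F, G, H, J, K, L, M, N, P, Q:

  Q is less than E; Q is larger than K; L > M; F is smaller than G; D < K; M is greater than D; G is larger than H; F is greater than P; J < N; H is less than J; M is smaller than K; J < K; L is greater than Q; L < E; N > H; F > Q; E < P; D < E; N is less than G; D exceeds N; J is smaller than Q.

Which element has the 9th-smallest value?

Chaining the given pairs: H < J < N < D < M < K < Q < L < E < P < F < G.
Counting 9 from the smallest end gives E.

E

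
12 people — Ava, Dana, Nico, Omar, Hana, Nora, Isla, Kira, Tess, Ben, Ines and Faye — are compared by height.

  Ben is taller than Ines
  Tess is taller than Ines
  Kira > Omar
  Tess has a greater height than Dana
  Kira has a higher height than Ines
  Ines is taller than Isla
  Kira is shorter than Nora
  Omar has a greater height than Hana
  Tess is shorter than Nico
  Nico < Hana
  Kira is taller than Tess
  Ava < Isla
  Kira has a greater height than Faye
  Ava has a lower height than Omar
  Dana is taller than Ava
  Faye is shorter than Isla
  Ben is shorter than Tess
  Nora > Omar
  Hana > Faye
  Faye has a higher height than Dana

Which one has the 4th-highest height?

Hana

Chaining the given pairs: Ava < Dana < Faye < Isla < Ines < Ben < Tess < Nico < Hana < Omar < Kira < Nora.
The 4th largest is Hana.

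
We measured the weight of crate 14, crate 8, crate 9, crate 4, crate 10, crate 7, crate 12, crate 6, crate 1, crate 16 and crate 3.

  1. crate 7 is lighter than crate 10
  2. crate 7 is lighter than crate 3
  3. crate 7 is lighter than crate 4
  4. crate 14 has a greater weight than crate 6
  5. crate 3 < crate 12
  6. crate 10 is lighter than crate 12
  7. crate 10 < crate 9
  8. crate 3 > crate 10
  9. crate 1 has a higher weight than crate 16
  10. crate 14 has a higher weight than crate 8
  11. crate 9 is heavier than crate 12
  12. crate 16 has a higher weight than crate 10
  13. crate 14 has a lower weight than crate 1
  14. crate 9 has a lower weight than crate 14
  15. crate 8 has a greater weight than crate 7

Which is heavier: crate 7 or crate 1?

The relevant relations are crate 7 < crate 10; crate 10 < crate 3; crate 3 < crate 12; crate 12 < crate 9; crate 9 < crate 14; crate 14 < crate 1.
Chaining these gives crate 7 < crate 10 < crate 3 < crate 12 < crate 9 < crate 14 < crate 1.
So crate 7 < crate 1; crate 1 is the heavier of the two.

crate 1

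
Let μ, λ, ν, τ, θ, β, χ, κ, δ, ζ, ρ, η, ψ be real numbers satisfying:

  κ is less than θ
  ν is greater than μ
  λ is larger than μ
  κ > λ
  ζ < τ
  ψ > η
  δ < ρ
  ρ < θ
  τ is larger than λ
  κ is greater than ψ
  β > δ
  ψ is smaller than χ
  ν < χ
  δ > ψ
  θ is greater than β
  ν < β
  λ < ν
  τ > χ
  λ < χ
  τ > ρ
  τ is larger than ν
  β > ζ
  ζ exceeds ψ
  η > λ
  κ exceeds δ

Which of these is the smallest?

μ

λ is not least since μ < λ; η is not least since λ < η; ψ is not least since η < ψ; δ is not least since ψ < δ; ν is not least since μ < ν; ρ is not least since δ < ρ; χ is not least since ψ < χ; ζ is not least since ψ < ζ; β is not least since δ < β; κ is not least since ψ < κ; θ is not least since β < θ; τ is not least since ρ < τ.
Only μ has nothing below it, so μ is the smallest.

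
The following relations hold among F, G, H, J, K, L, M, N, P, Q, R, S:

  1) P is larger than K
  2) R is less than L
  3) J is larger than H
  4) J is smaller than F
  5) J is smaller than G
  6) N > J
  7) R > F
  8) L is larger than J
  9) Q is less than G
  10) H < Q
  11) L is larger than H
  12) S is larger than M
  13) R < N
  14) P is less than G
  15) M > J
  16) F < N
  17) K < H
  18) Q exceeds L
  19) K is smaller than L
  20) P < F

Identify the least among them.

K

Chaining upward from K: directly above it, H, P, L; then J, F, Q, G; then M, R, N; then S.
That covers every other element, and nothing is given below K, so K is the least.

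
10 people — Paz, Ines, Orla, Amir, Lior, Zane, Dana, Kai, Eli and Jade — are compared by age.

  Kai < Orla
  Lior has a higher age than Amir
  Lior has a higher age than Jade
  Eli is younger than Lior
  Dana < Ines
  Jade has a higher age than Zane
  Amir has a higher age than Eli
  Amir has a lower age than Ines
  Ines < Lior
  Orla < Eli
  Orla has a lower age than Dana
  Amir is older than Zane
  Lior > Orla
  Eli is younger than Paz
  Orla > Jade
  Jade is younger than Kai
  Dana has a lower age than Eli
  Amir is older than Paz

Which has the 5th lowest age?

Piecing the relations together gives one ordering: Zane < Jade < Kai < Orla < Dana < Eli < Paz < Amir < Ines < Lior.
The 5th smallest is Dana.

Dana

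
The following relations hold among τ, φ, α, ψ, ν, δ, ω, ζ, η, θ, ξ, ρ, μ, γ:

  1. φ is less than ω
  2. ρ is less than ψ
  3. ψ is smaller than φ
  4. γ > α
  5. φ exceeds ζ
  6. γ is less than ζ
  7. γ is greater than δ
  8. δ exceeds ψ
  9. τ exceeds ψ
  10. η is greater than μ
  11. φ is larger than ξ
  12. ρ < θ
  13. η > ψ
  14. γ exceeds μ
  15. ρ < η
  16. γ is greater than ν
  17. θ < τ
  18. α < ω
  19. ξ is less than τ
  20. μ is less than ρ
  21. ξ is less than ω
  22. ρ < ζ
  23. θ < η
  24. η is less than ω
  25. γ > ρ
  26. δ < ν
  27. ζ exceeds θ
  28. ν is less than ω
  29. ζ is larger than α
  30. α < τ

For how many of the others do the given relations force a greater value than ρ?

Directly above ρ: ψ, θ, γ, ζ, η.
One step further: δ, τ, φ, ω (9 so far).
One step further: ν (10 so far).
No other element is forced above ρ by the given relations, so the count is 10.

10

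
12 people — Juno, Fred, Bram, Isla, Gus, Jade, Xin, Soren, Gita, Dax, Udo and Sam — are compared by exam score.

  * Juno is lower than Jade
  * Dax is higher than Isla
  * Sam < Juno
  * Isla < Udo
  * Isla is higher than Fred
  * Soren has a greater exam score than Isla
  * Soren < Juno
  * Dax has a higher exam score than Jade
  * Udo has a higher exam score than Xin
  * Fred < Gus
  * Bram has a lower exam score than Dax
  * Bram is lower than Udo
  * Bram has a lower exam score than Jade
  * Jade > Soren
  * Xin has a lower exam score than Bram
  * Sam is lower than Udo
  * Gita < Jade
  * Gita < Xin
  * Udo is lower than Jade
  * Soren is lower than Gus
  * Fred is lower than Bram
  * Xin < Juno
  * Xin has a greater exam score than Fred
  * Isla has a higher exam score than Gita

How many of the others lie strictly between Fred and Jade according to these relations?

6

The relations place Fred below Jade. An element lies strictly between them when it is forced above Fred and also forced below Jade.
Above Fred: {Xin, Isla, Soren, Gus, Bram, Juno, Udo, Dax}. Below Jade: {Gita, Xin, Isla, Sam, Soren, Bram, Juno, Udo}.
Intersection: {Xin, Isla, Soren, Bram, Juno, Udo} — 6.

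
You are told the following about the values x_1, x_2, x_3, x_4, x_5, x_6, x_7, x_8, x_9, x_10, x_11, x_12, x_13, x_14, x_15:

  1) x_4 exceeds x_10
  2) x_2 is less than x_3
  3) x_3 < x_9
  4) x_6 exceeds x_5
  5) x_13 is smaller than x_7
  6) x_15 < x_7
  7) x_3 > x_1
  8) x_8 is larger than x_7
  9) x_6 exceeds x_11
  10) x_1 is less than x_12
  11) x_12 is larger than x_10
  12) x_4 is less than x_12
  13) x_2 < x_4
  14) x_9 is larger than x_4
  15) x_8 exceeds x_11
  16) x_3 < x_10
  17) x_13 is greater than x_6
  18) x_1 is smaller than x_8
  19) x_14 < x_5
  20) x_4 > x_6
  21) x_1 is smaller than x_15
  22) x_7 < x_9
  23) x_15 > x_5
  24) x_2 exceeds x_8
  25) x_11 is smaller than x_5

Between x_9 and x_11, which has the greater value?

x_11 < x_5 and x_5 < x_6 give x_11 < x_6.
With x_6 < x_13: x_11 < x_5 < x_6 < x_13.
Then x_13 < x_7 extends the chain to x_7.
Then x_7 < x_8 extends the chain to x_8.
Then x_8 < x_2 extends the chain to x_2.
Then x_2 < x_3 extends the chain to x_3.
Then x_3 < x_10 extends the chain to x_10.
With x_10 < x_4: x_11 < x_5 < x_6 < x_13 < x_7 < x_8 < x_2 < x_3 < x_10 < x_4.
With x_4 < x_9: x_11 < x_5 < x_6 < x_13 < x_7 < x_8 < x_2 < x_3 < x_10 < x_4 < x_9.
So x_11 < x_9; x_9 is the larger of the two.

x_9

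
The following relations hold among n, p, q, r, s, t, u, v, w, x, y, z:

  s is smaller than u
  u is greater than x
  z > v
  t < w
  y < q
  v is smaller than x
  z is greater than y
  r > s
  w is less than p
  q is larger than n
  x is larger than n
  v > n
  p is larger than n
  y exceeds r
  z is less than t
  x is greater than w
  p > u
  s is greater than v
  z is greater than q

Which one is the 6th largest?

The consecutive relations fix a unique order: n < v < s < r < y < q < z < t < w < x < u < p.
Counting 6 from the largest end gives z.

z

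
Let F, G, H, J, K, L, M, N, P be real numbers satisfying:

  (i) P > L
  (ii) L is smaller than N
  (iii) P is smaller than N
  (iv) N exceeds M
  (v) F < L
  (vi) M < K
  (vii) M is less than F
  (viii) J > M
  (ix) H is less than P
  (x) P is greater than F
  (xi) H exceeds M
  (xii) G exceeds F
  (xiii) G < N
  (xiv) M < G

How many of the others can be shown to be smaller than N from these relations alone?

6

The elements the relations force below N are M, F, H, L, G, P — no chain reaches any other.
That is 6.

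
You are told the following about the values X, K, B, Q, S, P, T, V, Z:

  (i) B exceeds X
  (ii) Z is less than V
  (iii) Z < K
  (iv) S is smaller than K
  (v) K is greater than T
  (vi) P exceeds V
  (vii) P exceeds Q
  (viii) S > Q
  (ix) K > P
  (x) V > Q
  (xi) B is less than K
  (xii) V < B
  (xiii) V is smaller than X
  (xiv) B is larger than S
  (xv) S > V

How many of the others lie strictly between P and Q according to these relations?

Chaining upward from Q reaches: V, X, S, B, K.
Chaining downward from P reaches: Z, V.
Strictly between Q and P are those in both lists: V — 1 element.

1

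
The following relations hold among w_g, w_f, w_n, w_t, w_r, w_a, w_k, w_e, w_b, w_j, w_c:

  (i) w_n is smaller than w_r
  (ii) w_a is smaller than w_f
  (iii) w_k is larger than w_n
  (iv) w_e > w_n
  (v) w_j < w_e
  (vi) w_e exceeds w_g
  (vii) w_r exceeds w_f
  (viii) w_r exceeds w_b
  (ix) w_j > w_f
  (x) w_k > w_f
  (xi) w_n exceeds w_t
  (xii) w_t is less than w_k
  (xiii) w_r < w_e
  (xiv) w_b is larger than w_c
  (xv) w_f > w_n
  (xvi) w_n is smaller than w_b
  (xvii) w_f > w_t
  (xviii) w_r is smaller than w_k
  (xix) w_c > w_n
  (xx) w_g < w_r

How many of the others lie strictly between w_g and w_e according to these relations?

Chaining upward from w_g reaches: w_r, w_k.
Chaining downward from w_e reaches: w_t, w_n, w_c, w_a, w_b, w_f, w_r, w_j.
Strictly between w_g and w_e are those in both lists: w_r — 1 element.

1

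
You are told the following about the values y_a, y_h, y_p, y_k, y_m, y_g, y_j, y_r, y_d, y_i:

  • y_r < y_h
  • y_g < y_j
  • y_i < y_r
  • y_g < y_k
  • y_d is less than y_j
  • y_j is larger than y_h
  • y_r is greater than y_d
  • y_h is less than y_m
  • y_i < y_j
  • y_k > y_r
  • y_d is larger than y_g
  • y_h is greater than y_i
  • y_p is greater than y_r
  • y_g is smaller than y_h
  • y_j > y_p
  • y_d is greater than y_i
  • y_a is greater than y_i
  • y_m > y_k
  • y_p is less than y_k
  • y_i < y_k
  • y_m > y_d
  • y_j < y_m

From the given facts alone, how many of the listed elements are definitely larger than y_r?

5

The elements the relations force above y_r are y_p, y_h, y_j, y_k, y_m — no chain reaches any other.
That is 5.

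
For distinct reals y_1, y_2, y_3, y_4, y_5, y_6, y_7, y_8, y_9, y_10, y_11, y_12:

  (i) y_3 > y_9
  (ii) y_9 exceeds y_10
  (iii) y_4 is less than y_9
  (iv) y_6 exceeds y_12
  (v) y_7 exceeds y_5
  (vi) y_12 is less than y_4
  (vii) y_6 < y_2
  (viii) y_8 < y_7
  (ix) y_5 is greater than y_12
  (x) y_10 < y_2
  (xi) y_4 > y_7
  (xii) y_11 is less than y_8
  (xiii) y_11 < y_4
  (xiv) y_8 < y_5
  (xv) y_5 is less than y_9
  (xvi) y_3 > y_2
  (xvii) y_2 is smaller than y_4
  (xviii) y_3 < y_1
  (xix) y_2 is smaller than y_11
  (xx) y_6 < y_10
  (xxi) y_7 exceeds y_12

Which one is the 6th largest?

The consecutive relations fix a unique order: y_12 < y_6 < y_10 < y_2 < y_11 < y_8 < y_5 < y_7 < y_4 < y_9 < y_3 < y_1.
Counting 6 from the largest end gives y_5.

y_5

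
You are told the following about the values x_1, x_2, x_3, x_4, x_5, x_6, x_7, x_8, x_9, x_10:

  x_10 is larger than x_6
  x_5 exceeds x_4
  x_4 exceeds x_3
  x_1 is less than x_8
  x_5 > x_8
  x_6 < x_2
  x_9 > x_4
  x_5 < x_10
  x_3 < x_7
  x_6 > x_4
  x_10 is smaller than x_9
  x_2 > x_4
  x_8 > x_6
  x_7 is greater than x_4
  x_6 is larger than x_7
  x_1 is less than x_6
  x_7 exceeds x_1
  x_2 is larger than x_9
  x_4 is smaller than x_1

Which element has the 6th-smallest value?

x_8

The consecutive relations fix a unique order: x_3 < x_4 < x_1 < x_7 < x_6 < x_8 < x_5 < x_10 < x_9 < x_2.
The 6th smallest is x_8.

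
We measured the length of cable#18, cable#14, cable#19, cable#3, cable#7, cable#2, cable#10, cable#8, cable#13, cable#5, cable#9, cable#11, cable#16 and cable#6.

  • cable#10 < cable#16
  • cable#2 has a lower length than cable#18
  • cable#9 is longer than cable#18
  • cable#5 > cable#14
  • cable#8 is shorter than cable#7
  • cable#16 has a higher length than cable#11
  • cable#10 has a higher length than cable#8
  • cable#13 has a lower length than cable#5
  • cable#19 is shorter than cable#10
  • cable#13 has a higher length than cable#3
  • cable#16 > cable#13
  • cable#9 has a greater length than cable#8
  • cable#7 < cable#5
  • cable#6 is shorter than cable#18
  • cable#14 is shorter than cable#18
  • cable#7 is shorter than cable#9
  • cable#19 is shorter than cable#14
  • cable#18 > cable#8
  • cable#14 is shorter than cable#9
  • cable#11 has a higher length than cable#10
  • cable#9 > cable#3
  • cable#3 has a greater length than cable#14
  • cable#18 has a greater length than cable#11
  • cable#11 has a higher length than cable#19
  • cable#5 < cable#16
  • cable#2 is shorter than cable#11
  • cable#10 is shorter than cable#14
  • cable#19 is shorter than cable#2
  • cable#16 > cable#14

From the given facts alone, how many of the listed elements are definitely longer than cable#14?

6

Directly above cable#14: cable#3, cable#18, cable#5, cable#9, cable#16.
One step further: cable#13 (6 so far).
No other element is forced above cable#14 by the given relations, so the count is 6.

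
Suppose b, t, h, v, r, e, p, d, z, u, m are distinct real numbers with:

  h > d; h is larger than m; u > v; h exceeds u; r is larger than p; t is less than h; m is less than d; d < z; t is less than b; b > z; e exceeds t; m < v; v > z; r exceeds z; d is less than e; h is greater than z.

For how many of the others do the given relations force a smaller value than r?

4

The elements the relations force below r are p, m, d, z — no chain reaches any other.
That is 4.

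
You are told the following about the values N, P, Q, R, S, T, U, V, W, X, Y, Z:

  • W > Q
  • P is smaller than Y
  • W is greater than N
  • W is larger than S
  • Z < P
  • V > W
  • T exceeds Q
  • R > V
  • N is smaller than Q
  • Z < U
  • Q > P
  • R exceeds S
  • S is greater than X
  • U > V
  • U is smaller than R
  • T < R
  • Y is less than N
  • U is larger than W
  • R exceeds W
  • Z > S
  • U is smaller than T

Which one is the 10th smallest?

U

Chaining the given pairs: X < S < Z < P < Y < N < Q < W < V < U < T < R.
Counting 10 from the smallest end gives U.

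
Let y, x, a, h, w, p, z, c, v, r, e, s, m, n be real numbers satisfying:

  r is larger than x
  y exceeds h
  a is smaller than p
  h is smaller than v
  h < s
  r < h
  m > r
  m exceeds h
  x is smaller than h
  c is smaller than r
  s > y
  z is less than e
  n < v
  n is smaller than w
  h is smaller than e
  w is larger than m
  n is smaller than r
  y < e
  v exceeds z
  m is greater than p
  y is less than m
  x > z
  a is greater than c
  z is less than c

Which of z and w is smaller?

Link the given pairs in sequence: z < c; c < r; r < h; h < y; y < m; m < w.
Together: z < c < r < h < y < m < w.
So z < w; z is the smaller of the two.

z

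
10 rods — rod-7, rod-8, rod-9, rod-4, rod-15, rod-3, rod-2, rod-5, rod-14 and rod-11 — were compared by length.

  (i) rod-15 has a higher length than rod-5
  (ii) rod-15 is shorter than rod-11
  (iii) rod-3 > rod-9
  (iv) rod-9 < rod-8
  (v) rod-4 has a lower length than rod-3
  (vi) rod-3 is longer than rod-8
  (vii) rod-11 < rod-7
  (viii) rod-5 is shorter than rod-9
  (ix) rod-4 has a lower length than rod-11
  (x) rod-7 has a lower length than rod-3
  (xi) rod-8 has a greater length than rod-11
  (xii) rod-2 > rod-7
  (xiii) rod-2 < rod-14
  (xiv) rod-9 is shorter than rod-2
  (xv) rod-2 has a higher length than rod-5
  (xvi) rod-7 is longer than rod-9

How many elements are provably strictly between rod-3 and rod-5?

5

Chaining upward from rod-5 reaches: rod-9, rod-15, rod-11, rod-8, rod-7, rod-2, rod-14.
Chaining downward from rod-3 reaches: rod-4, rod-9, rod-15, rod-11, rod-8, rod-7.
Strictly between rod-5 and rod-3 are those in both lists: rod-9, rod-15, rod-11, rod-8, rod-7 — 5 elements.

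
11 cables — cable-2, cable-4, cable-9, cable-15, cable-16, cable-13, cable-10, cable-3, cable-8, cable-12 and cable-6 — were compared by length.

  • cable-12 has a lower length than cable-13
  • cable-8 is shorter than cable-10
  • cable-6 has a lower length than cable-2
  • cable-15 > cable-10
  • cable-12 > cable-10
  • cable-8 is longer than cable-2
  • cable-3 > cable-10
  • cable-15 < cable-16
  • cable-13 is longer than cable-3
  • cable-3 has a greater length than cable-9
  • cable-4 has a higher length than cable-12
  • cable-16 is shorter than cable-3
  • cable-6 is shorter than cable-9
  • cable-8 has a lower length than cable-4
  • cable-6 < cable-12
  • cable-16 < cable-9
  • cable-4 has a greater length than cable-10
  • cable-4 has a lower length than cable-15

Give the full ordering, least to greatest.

cable-6 < cable-2 < cable-8 < cable-10 < cable-12 < cable-4 < cable-15 < cable-16 < cable-9 < cable-3 < cable-13

Each adjacent pair is fixed by a given relation: cable-6 < cable-2; cable-2 < cable-8; cable-8 < cable-10; cable-10 < cable-12; cable-12 < cable-4; cable-4 < cable-15; cable-15 < cable-16; cable-16 < cable-9; cable-9 < cable-3; cable-3 < cable-13. Chaining them end to end gives the full order.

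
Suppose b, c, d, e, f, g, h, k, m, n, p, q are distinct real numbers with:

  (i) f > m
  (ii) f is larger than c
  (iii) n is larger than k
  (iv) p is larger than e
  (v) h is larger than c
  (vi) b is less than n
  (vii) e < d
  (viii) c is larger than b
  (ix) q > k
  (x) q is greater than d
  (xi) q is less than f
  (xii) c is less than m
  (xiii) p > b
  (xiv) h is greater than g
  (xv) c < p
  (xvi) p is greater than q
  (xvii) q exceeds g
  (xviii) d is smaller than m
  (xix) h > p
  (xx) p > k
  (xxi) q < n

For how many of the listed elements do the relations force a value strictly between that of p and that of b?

1

The relations place b below p. An element lies strictly between them when it is forced above b and also forced below p.
Above b: {c, m, h, n, f}. Below p: {e, d, c, k, g, q}.
Intersection: {c} — 1.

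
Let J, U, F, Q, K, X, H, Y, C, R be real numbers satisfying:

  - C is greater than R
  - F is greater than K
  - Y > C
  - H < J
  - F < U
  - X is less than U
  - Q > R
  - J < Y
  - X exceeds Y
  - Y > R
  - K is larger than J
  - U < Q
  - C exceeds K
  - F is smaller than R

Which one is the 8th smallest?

X

Chaining the given pairs: H < J < K < F < R < C < Y < X < U < Q.
Counting 8 from the smallest end gives X.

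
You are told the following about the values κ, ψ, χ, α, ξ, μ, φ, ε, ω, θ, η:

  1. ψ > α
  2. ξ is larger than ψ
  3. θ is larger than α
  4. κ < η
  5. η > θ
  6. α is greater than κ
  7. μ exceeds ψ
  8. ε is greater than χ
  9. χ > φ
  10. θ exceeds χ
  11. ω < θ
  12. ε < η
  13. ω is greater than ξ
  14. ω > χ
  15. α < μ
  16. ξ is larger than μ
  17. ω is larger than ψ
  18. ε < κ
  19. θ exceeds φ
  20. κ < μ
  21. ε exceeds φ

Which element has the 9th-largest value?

Piecing the relations together gives one ordering: φ < χ < ε < κ < α < ψ < μ < ξ < ω < θ < η.
The 9th largest is ε.

ε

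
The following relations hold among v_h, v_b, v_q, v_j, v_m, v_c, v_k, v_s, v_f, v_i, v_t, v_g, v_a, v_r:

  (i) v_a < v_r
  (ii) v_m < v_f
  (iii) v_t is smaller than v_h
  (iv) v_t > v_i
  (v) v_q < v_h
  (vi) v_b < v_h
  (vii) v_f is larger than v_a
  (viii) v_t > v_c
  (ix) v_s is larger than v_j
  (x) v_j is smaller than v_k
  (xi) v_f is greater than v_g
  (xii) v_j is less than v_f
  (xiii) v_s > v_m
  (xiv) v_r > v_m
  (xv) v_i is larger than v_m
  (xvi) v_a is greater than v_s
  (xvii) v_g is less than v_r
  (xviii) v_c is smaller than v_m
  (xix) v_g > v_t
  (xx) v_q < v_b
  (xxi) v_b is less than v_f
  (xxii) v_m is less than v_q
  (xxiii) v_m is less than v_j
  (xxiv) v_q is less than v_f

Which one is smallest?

v_c

Chaining upward from v_c: directly above it, v_m, v_t; then v_j, v_i, v_s, v_q, v_g, v_f, v_r, v_h; then v_k, v_b, v_a.
That covers every other element, and nothing is given below v_c, so v_c is the smallest.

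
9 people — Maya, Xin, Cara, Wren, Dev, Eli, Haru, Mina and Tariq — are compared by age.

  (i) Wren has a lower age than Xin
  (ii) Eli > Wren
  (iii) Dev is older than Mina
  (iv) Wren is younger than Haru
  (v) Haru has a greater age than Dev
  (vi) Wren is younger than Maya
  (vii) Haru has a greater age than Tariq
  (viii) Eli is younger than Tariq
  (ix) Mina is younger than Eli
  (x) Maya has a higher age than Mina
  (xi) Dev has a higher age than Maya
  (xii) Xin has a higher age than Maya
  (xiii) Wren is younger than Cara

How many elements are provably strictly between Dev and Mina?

The relations place Mina below Dev. An element lies strictly between them when it is forced above Mina and also forced below Dev.
Above Mina: {Maya, Eli, Xin, Tariq, Haru}. Below Dev: {Wren, Maya}.
Intersection: {Maya} — 1.

1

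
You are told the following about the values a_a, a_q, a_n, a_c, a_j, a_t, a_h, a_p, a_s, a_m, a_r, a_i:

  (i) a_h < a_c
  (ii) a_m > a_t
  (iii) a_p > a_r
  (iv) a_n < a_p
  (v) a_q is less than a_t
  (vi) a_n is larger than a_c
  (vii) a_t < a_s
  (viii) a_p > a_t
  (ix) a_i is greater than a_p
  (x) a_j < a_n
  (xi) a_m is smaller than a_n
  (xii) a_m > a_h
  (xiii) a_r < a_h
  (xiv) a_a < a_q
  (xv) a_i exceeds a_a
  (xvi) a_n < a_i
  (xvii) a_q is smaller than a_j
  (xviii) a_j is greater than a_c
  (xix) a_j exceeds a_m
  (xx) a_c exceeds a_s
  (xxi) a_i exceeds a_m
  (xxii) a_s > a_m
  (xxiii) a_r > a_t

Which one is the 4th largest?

Chaining the given pairs: a_a < a_q < a_t < a_r < a_h < a_m < a_s < a_c < a_j < a_n < a_p < a_i.
Counting 4 from the largest end gives a_j.

a_j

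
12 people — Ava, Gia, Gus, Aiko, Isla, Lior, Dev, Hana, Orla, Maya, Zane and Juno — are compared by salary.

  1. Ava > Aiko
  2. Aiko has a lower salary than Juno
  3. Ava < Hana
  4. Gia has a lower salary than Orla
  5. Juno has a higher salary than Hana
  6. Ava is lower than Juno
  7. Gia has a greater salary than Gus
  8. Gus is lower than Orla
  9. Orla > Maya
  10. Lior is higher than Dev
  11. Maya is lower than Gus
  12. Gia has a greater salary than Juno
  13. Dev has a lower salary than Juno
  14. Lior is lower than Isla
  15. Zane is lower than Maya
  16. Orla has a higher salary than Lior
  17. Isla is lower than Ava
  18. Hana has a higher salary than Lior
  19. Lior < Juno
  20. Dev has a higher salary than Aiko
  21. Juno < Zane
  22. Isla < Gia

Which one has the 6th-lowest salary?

Hana

Piecing the relations together gives one ordering: Aiko < Dev < Lior < Isla < Ava < Hana < Juno < Zane < Maya < Gus < Gia < Orla.
The 6th smallest is Hana.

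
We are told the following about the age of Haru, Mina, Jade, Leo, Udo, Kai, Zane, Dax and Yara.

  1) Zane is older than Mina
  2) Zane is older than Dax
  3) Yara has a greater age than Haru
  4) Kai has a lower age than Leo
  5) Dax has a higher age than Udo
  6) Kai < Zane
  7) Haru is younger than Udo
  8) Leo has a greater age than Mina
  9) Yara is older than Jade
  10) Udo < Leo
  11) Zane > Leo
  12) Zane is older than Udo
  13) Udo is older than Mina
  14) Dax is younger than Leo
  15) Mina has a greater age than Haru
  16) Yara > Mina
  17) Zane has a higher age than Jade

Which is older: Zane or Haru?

Haru < Mina and Mina < Udo give Haru < Udo.
With Udo < Dax: Haru < Mina < Udo < Dax.
Then Dax < Leo extends the chain to Leo.
With Leo < Zane: Haru < Mina < Udo < Dax < Leo < Zane.
So Haru < Zane; Zane is the older of the two.

Zane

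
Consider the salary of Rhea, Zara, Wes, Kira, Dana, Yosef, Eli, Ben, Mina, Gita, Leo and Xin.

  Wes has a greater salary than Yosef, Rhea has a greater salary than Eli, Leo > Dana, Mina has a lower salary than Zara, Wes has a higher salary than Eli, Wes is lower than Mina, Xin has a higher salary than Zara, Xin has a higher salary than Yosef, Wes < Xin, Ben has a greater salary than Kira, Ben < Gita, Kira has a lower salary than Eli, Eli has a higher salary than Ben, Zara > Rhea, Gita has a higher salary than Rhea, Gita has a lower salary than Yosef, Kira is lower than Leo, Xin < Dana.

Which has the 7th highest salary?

The consecutive relations fix a unique order: Kira < Ben < Eli < Rhea < Gita < Yosef < Wes < Mina < Zara < Xin < Dana < Leo.
Counting 7 from the largest end gives Yosef.

Yosef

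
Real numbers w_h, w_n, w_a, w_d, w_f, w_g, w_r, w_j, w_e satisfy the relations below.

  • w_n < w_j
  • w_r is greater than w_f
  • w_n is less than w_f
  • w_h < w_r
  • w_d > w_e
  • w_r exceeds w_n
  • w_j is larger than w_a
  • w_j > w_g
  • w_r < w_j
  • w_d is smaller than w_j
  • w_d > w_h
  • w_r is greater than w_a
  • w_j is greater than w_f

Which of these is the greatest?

Chaining downward from w_j: directly below it, w_n, w_f, w_a, w_g, w_d, w_r; then w_e, w_h.
That covers every other element, and nothing is given above w_j, so w_j is the greatest.

w_j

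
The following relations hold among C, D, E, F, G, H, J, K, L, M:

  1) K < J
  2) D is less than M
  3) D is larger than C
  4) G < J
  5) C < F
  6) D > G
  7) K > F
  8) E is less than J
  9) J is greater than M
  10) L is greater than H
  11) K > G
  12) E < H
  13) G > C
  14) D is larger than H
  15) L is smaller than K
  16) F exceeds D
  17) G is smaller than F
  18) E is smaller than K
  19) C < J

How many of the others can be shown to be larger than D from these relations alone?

The elements the relations force above D are F, K, M, J — no chain reaches any other.
That is 4.

4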